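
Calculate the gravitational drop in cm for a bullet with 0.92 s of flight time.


drop = 0.5*g*t^2 = 0.5*9.81*0.92^2 = 4.15159 m ≈ 415.2 cm

415.2 cm


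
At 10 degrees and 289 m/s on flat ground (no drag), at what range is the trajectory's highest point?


R = v0^2*sin(2*theta)/g = 289^2*sin(2*10°)/9.81 = 2911.91 m
apex_dist = R/2 = 2911.91/2 = 1456 m

1456 m


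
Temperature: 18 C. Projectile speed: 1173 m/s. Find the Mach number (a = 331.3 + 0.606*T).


a = 331.3 + 0.606*(18) = 342.208 m/s
M = v/a = 1173/342.208 = 3.428

3.428


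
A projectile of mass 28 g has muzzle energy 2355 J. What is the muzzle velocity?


v = sqrt(2*E/m) = sqrt(2*2355/0.028) = 410.1 m/s

410.1 m/s


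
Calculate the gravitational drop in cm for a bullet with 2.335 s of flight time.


drop = 0.5*g*t^2 = 0.5*9.81*2.335^2 = 26.7432 m ≈ 2674 cm

2674 cm


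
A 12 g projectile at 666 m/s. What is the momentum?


p = m*v = 0.012*666 = 7.992 kg·m/s

7.992 kg·m/s


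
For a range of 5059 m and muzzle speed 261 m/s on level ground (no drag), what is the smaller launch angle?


sin(2*theta) = R*g/v0^2 = 5059*9.81/261^2 = 0.728539, theta = arcsin(0.728539)/2 = 23.38°

23.38 degrees


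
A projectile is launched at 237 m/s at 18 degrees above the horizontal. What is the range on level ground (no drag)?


R = v0^2 * sin(2*theta) / g = 237^2 * sin(2*18°) / 9.81 = 3365 m

3365 m


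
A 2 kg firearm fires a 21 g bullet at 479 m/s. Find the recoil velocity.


v_recoil = m_p * v_p / m_gun = 0.021 * 479 / 2 = 5.03 m/s

5.03 m/s


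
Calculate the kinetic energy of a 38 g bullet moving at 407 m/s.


E = 0.5*m*v^2 = 0.5*0.038*407^2 = 3147 J

3147 J


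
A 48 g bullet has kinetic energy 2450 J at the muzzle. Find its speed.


v = sqrt(2*E/m) = sqrt(2*2450/0.048) = 319.5 m/s

319.5 m/s


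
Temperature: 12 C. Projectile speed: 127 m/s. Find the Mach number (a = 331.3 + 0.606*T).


a = 331.3 + 0.606*(12) = 338.572 m/s
M = v/a = 127/338.572 = 0.3751

0.3751


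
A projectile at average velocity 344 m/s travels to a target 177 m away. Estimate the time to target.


t = d/v = 177/344 = 0.5145 s

0.5145 s


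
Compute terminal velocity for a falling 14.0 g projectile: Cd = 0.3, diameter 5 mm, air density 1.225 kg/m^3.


A = pi*(d/2)^2 = pi*(5/2000)^2 = 1.96350e-05 m^2
vt = sqrt(2mg/(Cd*rho*A)) = sqrt(2*0.014*9.81/(0.3 * 1.225 * 1.96350e-05)) = 195.1 m/s

195.1 m/s


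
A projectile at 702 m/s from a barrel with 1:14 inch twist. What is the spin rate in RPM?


twist_m = 14*0.0254 = 0.3556 m
spin = v/twist = 702/0.3556 = 1974.128 rev/s
RPM = spin*60 = 1974.128*60 ≈ 118448 RPM

118448 RPM


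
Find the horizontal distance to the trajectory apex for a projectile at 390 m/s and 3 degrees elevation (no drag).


R = v0^2*sin(2*theta)/g = 390^2*sin(2*3°)/9.81 = 1620.67 m
apex_dist = R/2 = 1620.67/2 = 810.3 m

810.3 m


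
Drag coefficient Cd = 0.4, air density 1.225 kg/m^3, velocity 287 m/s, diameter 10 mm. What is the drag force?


A = pi*(d/2)^2 = pi*(10/2000)^2 = 7.85398e-05 m^2
Fd = 0.5*Cd*rho*A*v^2 = 0.5*0.4*1.225*7.85398e-05*287^2 = 1.585 N

1.585 N


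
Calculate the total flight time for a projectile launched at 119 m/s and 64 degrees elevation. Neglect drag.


T = 2*v0*sin(theta)/g = 2*119*sin(64°)/9.81 = 21.81 s

21.81 s


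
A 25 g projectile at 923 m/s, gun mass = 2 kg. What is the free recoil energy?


v_r = m_p*v_p/m_gun = 0.025*923/2 = 11.5375 m/s, E_r = 0.5*m_gun*v_r^2 = 0.5*2*11.5375^2 = 133.1 J

133.1 J


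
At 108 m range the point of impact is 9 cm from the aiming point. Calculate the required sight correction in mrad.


1 mrad subtends 1 cm per 10 m of range, so adj = error_cm / (dist_m / 10) = 9 / (108/10) = 0.8333 mrad

0.8333 mrad


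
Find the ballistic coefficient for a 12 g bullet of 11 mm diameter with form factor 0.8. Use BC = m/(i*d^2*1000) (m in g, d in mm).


BC = m/(i*d^2*1000) = 12/(0.8 * 11^2 * 1000) = 0.000124

0.000124


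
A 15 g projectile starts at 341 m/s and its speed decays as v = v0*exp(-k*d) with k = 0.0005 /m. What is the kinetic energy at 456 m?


v = v0*exp(-k*d) = 341*exp(-0.0005*456) = 271.478 m/s
E = 0.5*m*v^2 = 0.5*0.015*271.478^2 = 552.8 J

552.8 J


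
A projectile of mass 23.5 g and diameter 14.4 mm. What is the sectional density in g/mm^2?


SD = m/d^2 = 23.5/14.4^2 = 0.1133 g/mm^2

0.1133 g/mm^2


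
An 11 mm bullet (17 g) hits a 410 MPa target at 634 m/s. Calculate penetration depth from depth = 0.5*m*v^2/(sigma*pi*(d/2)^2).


A = pi*(d/2)^2 = pi*(11/2)^2 = 95.0332 mm^2
E = 0.5*m*v^2 = 0.5*0.017*634^2 = 3416.63 J
depth = E/(sigma*A) = 3416.63 J / (410 MPa * 95.0332 mm^2) = 3416.63/(410 * 95.0332) m = 0.0876876 m ≈ 87.69 mm

87.69 mm


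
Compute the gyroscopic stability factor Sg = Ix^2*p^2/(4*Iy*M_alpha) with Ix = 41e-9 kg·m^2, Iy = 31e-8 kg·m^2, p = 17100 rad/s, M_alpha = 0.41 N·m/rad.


Sg = Ix^2 * p^2 / (4 * Iy * M_alpha) = (41e-9)^2 * 17100^2 / (4 * 31e-8 * 0.41) = 0.9668

0.9668


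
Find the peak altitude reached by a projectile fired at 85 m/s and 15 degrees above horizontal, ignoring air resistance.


H = (v0*sin(theta))^2 / (2g) = (85*sin(15°))^2 / (2*9.81) = 24.67 m

24.67 m


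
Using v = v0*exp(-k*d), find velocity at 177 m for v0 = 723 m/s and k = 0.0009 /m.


v = v0*exp(-k*d) = 723*exp(-0.0009*177) = 616.5 m/s

616.5 m/s


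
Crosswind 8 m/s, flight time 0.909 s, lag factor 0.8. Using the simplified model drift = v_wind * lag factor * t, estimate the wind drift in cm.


drift = v_wind * lag * t = 8 * 0.8 * 0.909 = 5.8176 m ≈ 581.8 cm

581.8 cm


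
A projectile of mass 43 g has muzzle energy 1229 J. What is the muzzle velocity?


v = sqrt(2*E/m) = sqrt(2*1229/0.043) = 239.1 m/s

239.1 m/s


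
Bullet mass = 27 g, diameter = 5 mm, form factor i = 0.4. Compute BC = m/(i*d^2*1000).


BC = m/(i*d^2*1000) = 27/(0.4 * 5^2 * 1000) = 0.0027

0.0027


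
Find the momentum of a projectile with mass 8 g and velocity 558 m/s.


p = m*v = 0.008*558 = 4.464 kg·m/s

4.464 kg·m/s


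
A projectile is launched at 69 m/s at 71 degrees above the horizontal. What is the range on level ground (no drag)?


R = v0^2 * sin(2*theta) / g = 69^2 * sin(2*71°) / 9.81 = 298.8 m

298.8 m


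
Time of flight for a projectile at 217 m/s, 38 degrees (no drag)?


T = 2*v0*sin(theta)/g = 2*217*sin(38°)/9.81 = 27.24 s

27.24 s


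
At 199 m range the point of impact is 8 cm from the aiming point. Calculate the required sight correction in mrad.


1 mrad subtends 1 cm per 10 m of range, so adj = error_cm / (dist_m / 10) = 8 / (199/10) = 0.402 mrad

0.402 mrad


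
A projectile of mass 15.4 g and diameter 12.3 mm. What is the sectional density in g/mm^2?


SD = m/d^2 = 15.4/12.3^2 = 0.1018 g/mm^2

0.1018 g/mm^2


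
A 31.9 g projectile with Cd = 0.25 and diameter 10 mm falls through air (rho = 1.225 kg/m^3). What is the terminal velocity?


A = pi*(d/2)^2 = pi*(10/2000)^2 = 7.85398e-05 m^2
vt = sqrt(2mg/(Cd*rho*A)) = sqrt(2*0.0319*9.81/(0.25 * 1.225 * 7.85398e-05)) = 161.3 m/s

161.3 m/s


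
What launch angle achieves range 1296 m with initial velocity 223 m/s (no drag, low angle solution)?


sin(2*theta) = R*g/v0^2 = 1296*9.81/223^2 = 0.255661, theta = arcsin(0.255661)/2 = 7.406°

7.406 degrees


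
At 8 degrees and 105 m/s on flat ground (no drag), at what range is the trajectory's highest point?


R = v0^2*sin(2*theta)/g = 105^2*sin(2*8°)/9.81 = 309.776 m
apex_dist = R/2 = 309.776/2 = 154.9 m

154.9 m


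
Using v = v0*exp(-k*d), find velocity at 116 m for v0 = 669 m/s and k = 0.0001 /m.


v = v0*exp(-k*d) = 669*exp(-0.0001*116) = 661.3 m/s

661.3 m/s


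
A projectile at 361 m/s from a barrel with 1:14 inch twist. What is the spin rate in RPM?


twist_m = 14*0.0254 = 0.3556 m
spin = v/twist = 361/0.3556 = 1015.186 rev/s
RPM = spin*60 = 1015.186*60 ≈ 60911 RPM

60911 RPM


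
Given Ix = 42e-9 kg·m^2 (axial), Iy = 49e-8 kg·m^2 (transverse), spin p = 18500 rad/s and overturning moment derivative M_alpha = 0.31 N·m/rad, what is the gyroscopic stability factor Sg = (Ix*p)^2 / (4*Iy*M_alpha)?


Sg = Ix^2 * p^2 / (4 * Iy * M_alpha) = (42e-9)^2 * 18500^2 / (4 * 49e-8 * 0.31) = 0.9936

0.9936


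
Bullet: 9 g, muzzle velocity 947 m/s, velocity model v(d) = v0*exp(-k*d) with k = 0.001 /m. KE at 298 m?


v = v0*exp(-k*d) = 947*exp(-0.001*298) = 702.959 m/s
E = 0.5*m*v^2 = 0.5*0.009*702.959^2 = 2224 J

2224 J


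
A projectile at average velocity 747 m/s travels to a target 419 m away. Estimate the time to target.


t = d/v = 419/747 = 0.5609 s

0.5609 s


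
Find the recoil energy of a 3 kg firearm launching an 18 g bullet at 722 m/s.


v_r = m_p*v_p/m_gun = 0.018*722/3 = 4.332 m/s, E_r = 0.5*m_gun*v_r^2 = 0.5*3*4.332^2 = 28.15 J

28.15 J


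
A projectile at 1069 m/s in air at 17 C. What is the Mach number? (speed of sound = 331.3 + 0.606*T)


a = 331.3 + 0.606*(17) = 341.602 m/s
M = v/a = 1069/341.602 = 3.129

3.129


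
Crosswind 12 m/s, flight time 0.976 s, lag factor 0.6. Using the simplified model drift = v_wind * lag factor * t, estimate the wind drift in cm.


drift = v_wind * lag * t = 12 * 0.6 * 0.976 = 7.0272 m ≈ 702.7 cm

702.7 cm


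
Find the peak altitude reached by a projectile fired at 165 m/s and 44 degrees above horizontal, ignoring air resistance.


H = (v0*sin(theta))^2 / (2g) = (165*sin(44°))^2 / (2*9.81) = 669.6 m

669.6 m


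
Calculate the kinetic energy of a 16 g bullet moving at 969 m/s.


E = 0.5*m*v^2 = 0.5*0.016*969^2 = 7512 J

7512 J


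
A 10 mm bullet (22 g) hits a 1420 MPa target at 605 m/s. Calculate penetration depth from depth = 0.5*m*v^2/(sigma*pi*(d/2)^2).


A = pi*(d/2)^2 = pi*(10/2)^2 = 78.5398 mm^2
E = 0.5*m*v^2 = 0.5*0.022*605^2 = 4026.27 J
depth = E/(sigma*A) = 4026.27 J / (1420 MPa * 78.5398 mm^2) = 4026.27/(1420 * 78.5398) m = 0.0361015 m ≈ 36.1 mm

36.1 mm


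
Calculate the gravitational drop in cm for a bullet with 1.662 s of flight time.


drop = 0.5*g*t^2 = 0.5*9.81*1.662^2 = 13.5488 m ≈ 1355 cm

1355 cm


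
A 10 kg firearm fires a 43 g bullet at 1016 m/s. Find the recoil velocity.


v_recoil = m_p * v_p / m_gun = 0.043 * 1016 / 10 = 4.369 m/s

4.369 m/s


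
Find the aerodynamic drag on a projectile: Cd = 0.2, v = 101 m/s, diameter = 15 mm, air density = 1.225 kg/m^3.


A = pi*(d/2)^2 = pi*(15/2000)^2 = 1.76715e-04 m^2
Fd = 0.5*Cd*rho*A*v^2 = 0.5*0.2*1.225*1.76715e-04*101^2 = 0.2208 N

0.2208 N


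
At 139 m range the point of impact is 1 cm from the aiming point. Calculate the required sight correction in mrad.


1 mrad subtends 1 cm per 10 m of range, so adj = error_cm / (dist_m / 10) = 1 / (139/10) = 0.07194 mrad

0.07194 mrad


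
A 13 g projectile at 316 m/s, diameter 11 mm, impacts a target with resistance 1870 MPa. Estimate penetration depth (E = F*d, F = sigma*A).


A = pi*(d/2)^2 = pi*(11/2)^2 = 95.0332 mm^2
E = 0.5*m*v^2 = 0.5*0.013*316^2 = 649.064 J
depth = E/(sigma*A) = 649.064 J / (1870 MPa * 95.0332 mm^2) = 649.064/(1870 * 95.0332) m = 0.00365234 m ≈ 3.652 mm

3.652 mm


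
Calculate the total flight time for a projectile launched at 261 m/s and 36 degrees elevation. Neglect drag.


T = 2*v0*sin(theta)/g = 2*261*sin(36°)/9.81 = 31.28 s

31.28 s


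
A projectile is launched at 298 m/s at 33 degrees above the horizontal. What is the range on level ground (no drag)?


R = v0^2 * sin(2*theta) / g = 298^2 * sin(2*33°) / 9.81 = 8270 m

8270 m


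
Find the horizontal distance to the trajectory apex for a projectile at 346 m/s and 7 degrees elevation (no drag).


R = v0^2*sin(2*theta)/g = 346^2*sin(2*7°)/9.81 = 2952.29 m
apex_dist = R/2 = 2952.29/2 = 1476 m

1476 m


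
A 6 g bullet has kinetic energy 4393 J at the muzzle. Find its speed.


v = sqrt(2*E/m) = sqrt(2*4393/0.006) = 1210 m/s

1210 m/s


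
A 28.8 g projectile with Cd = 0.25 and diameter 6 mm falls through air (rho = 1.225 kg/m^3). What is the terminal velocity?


A = pi*(d/2)^2 = pi*(6/2000)^2 = 2.82743e-05 m^2
vt = sqrt(2mg/(Cd*rho*A)) = sqrt(2*0.0288*9.81/(0.25 * 1.225 * 2.82743e-05)) = 255.5 m/s

255.5 m/s


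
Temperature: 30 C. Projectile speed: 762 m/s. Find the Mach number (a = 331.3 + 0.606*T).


a = 331.3 + 0.606*(30) = 349.48 m/s
M = v/a = 762/349.48 = 2.18

2.18


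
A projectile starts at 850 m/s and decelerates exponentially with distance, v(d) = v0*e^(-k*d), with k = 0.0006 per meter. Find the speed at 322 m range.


v = v0*exp(-k*d) = 850*exp(-0.0006*322) = 700.7 m/s

700.7 m/s


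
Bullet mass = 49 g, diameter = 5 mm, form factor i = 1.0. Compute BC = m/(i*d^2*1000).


BC = m/(i*d^2*1000) = 49/(1.0 * 5^2 * 1000) = 0.00196

0.00196


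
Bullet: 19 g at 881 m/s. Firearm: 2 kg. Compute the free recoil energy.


v_r = m_p*v_p/m_gun = 0.019*881/2 = 8.3695 m/s, E_r = 0.5*m_gun*v_r^2 = 0.5*2*8.3695^2 = 70.05 J

70.05 J


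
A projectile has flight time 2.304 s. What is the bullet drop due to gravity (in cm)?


drop = 0.5*g*t^2 = 0.5*9.81*2.304^2 = 26.0378 m ≈ 2604 cm

2604 cm


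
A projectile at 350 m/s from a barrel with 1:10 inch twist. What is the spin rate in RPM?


twist_m = 10*0.0254 = 0.254 m
spin = v/twist = 350/0.254 = 1377.953 rev/s
RPM = spin*60 = 1377.953*60 ≈ 82677 RPM

82677 RPM


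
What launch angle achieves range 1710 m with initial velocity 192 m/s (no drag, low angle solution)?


sin(2*theta) = R*g/v0^2 = 1710*9.81/192^2 = 0.455054, theta = arcsin(0.455054)/2 = 13.53°

13.53 degrees


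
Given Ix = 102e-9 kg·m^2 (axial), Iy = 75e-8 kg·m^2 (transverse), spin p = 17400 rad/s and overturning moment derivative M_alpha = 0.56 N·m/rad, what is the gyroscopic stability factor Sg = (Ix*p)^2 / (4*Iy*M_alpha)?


Sg = Ix^2 * p^2 / (4 * Iy * M_alpha) = (102e-9)^2 * 17400^2 / (4 * 75e-8 * 0.56) = 1.875

1.875


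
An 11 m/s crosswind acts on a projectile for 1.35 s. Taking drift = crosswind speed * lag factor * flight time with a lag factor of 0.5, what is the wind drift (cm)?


drift = v_wind * lag * t = 11 * 0.5 * 1.35 = 7.425 m ≈ 742.5 cm

742.5 cm


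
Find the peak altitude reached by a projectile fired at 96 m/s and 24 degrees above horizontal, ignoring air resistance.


H = (v0*sin(theta))^2 / (2g) = (96*sin(24°))^2 / (2*9.81) = 77.71 m

77.71 m


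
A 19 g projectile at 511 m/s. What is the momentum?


p = m*v = 0.019*511 = 9.709 kg·m/s

9.709 kg·m/s


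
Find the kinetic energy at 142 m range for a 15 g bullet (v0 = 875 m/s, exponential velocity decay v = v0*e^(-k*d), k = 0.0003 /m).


v = v0*exp(-k*d) = 875*exp(-0.0003*142) = 838.508 m/s
E = 0.5*m*v^2 = 0.5*0.015*838.508^2 = 5273 J

5273 J


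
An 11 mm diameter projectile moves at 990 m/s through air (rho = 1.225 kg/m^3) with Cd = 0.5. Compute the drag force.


A = pi*(d/2)^2 = pi*(11/2000)^2 = 9.50332e-05 m^2
Fd = 0.5*Cd*rho*A*v^2 = 0.5*0.5*1.225*9.50332e-05*990^2 = 28.52 N

28.52 N


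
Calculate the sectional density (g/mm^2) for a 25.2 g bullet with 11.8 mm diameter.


SD = m/d^2 = 25.2/11.8^2 = 0.181 g/mm^2

0.181 g/mm^2


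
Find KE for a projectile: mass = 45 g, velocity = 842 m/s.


E = 0.5*m*v^2 = 0.5*0.045*842^2 = 15952 J

15952 J


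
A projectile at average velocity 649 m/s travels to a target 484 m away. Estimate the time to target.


t = d/v = 484/649 = 0.7458 s

0.7458 s


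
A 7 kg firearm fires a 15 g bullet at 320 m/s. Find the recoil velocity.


v_recoil = m_p * v_p / m_gun = 0.015 * 320 / 7 = 0.6857 m/s

0.6857 m/s


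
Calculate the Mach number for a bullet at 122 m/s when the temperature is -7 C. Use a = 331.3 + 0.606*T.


a = 331.3 + 0.606*(-7) = 327.058 m/s
M = v/a = 122/327.058 = 0.373

0.373


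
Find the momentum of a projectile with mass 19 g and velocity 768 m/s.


p = m*v = 0.019*768 = 14.59 kg·m/s

14.59 kg·m/s


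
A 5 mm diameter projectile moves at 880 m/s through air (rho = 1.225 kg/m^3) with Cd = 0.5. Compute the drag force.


A = pi*(d/2)^2 = pi*(5/2000)^2 = 1.96350e-05 m^2
Fd = 0.5*Cd*rho*A*v^2 = 0.5*0.5*1.225*1.96350e-05*880^2 = 4.657 N

4.657 N


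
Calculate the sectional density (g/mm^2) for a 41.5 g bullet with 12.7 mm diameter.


SD = m/d^2 = 41.5/12.7^2 = 0.2573 g/mm^2

0.2573 g/mm^2


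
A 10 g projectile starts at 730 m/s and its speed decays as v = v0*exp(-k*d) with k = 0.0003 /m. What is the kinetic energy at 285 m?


v = v0*exp(-k*d) = 730*exp(-0.0003*285) = 670.179 m/s
E = 0.5*m*v^2 = 0.5*0.01*670.179^2 = 2246 J

2246 J


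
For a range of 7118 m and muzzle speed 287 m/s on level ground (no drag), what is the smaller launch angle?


sin(2*theta) = R*g/v0^2 = 7118*9.81/287^2 = 0.847741, theta = arcsin(0.847741)/2 = 28.98°

28.98 degrees


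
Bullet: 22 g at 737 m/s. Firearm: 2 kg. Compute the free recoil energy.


v_r = m_p*v_p/m_gun = 0.022*737/2 = 8.107 m/s, E_r = 0.5*m_gun*v_r^2 = 0.5*2*8.107^2 = 65.72 J

65.72 J


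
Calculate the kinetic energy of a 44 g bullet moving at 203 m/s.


E = 0.5*m*v^2 = 0.5*0.044*203^2 = 906.6 J

906.6 J


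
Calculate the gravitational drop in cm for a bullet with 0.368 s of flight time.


drop = 0.5*g*t^2 = 0.5*9.81*0.368^2 = 0.664255 m ≈ 66.43 cm

66.43 cm


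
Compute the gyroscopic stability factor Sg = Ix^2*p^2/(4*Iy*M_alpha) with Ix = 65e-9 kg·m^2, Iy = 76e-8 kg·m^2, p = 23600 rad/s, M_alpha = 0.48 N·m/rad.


Sg = Ix^2 * p^2 / (4 * Iy * M_alpha) = (65e-9)^2 * 23600^2 / (4 * 76e-8 * 0.48) = 1.613

1.613


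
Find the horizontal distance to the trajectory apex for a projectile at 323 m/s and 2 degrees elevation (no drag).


R = v0^2*sin(2*theta)/g = 323^2*sin(2*2°)/9.81 = 741.858 m
apex_dist = R/2 = 741.858/2 = 370.9 m

370.9 m


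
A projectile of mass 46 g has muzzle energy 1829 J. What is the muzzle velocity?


v = sqrt(2*E/m) = sqrt(2*1829/0.046) = 282 m/s

282 m/s


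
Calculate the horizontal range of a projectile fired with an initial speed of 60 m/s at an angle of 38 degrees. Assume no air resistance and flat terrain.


R = v0^2 * sin(2*theta) / g = 60^2 * sin(2*38°) / 9.81 = 356.1 m

356.1 m


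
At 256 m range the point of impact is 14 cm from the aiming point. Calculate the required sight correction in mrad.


1 mrad subtends 1 cm per 10 m of range, so adj = error_cm / (dist_m / 10) = 14 / (256/10) = 0.5469 mrad

0.5469 mrad


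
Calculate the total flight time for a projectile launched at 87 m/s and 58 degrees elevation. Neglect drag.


T = 2*v0*sin(theta)/g = 2*87*sin(58°)/9.81 = 15.04 s

15.04 s


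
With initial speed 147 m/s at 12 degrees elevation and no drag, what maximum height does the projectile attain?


H = (v0*sin(theta))^2 / (2g) = (147*sin(12°))^2 / (2*9.81) = 47.61 m

47.61 m


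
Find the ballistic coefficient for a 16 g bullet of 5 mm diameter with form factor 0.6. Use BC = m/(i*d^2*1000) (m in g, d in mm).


BC = m/(i*d^2*1000) = 16/(0.6 * 5^2 * 1000) = 0.001067

0.001067


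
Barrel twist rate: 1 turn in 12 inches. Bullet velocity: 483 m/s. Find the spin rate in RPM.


twist_m = 12*0.0254 = 0.3048 m
spin = v/twist = 483/0.3048 = 1584.646 rev/s
RPM = spin*60 = 1584.646*60 ≈ 95079 RPM

95079 RPM


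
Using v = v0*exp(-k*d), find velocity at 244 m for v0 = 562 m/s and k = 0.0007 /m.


v = v0*exp(-k*d) = 562*exp(-0.0007*244) = 473.8 m/s

473.8 m/s


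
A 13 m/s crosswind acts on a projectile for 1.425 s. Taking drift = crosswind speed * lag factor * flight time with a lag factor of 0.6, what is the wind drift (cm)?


drift = v_wind * lag * t = 13 * 0.6 * 1.425 = 11.115 m ≈ 1112 cm

1112 cm


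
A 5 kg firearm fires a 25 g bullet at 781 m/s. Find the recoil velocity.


v_recoil = m_p * v_p / m_gun = 0.025 * 781 / 5 = 3.905 m/s

3.905 m/s


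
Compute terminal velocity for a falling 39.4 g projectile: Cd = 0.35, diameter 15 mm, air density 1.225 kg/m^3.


A = pi*(d/2)^2 = pi*(15/2000)^2 = 1.76715e-04 m^2
vt = sqrt(2mg/(Cd*rho*A)) = sqrt(2*0.0394*9.81/(0.35 * 1.225 * 1.76715e-04)) = 101 m/s

101 m/s


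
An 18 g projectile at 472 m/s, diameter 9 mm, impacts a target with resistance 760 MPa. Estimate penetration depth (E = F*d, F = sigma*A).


A = pi*(d/2)^2 = pi*(9/2)^2 = 63.6173 mm^2
E = 0.5*m*v^2 = 0.5*0.018*472^2 = 2005.06 J
depth = E/(sigma*A) = 2005.06 J / (760 MPa * 63.6173 mm^2) = 2005.06/(760 * 63.6173) m = 0.0414704 m ≈ 41.47 mm

41.47 mm


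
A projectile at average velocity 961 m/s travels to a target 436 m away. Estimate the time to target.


t = d/v = 436/961 = 0.4537 s

0.4537 s


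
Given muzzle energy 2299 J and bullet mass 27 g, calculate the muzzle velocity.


v = sqrt(2*E/m) = sqrt(2*2299/0.027) = 412.7 m/s

412.7 m/s


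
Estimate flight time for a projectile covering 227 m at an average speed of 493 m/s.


t = d/v = 227/493 = 0.4604 s

0.4604 s


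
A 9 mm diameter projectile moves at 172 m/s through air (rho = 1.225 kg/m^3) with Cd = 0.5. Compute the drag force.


A = pi*(d/2)^2 = pi*(9/2000)^2 = 6.36173e-05 m^2
Fd = 0.5*Cd*rho*A*v^2 = 0.5*0.5*1.225*6.36173e-05*172^2 = 0.5764 N

0.5764 N


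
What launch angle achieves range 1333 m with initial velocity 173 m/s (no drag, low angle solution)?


sin(2*theta) = R*g/v0^2 = 1333*9.81/173^2 = 0.436925, theta = arcsin(0.436925)/2 = 12.95°

12.95 degrees


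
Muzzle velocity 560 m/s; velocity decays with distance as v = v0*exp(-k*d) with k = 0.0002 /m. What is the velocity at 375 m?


v = v0*exp(-k*d) = 560*exp(-0.0002*375) = 519.5 m/s

519.5 m/s


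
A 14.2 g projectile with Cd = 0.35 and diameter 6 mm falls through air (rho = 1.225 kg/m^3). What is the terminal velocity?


A = pi*(d/2)^2 = pi*(6/2000)^2 = 2.82743e-05 m^2
vt = sqrt(2mg/(Cd*rho*A)) = sqrt(2*0.0142*9.81/(0.35 * 1.225 * 2.82743e-05)) = 151.6 m/s

151.6 m/s


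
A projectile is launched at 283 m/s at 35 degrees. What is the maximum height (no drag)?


H = (v0*sin(theta))^2 / (2g) = (283*sin(35°))^2 / (2*9.81) = 1343 m

1343 m


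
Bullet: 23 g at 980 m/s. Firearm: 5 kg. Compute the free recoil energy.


v_r = m_p*v_p/m_gun = 0.023*980/5 = 4.508 m/s, E_r = 0.5*m_gun*v_r^2 = 0.5*5*4.508^2 = 50.81 J

50.81 J


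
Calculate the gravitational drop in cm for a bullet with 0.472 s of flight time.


drop = 0.5*g*t^2 = 0.5*9.81*0.472^2 = 1.09276 m ≈ 109.3 cm

109.3 cm


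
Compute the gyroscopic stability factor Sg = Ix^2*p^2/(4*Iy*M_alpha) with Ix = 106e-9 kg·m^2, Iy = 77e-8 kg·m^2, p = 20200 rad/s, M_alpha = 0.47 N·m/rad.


Sg = Ix^2 * p^2 / (4 * Iy * M_alpha) = (106e-9)^2 * 20200^2 / (4 * 77e-8 * 0.47) = 3.167

3.167


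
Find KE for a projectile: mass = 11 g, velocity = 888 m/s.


E = 0.5*m*v^2 = 0.5*0.011*888^2 = 4337 J

4337 J


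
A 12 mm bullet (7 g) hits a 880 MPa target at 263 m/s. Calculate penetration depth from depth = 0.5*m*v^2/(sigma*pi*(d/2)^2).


A = pi*(d/2)^2 = pi*(12/2)^2 = 113.097 mm^2
E = 0.5*m*v^2 = 0.5*0.007*263^2 = 242.091 J
depth = E/(sigma*A) = 242.091 J / (880 MPa * 113.097 mm^2) = 242.091/(880 * 113.097) m = 0.00243245 m ≈ 2.432 mm

2.432 mm


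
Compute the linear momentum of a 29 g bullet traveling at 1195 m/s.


p = m*v = 0.029*1195 = 34.66 kg·m/s

34.66 kg·m/s


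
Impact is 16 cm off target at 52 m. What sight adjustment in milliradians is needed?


1 mrad subtends 1 cm per 10 m of range, so adj = error_cm / (dist_m / 10) = 16 / (52/10) = 3.077 mrad

3.077 mrad


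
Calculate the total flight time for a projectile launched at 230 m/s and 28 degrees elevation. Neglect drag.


T = 2*v0*sin(theta)/g = 2*230*sin(28°)/9.81 = 22.01 s

22.01 s


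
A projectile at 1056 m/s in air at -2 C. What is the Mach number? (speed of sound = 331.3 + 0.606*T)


a = 331.3 + 0.606*(-2) = 330.088 m/s
M = v/a = 1056/330.088 = 3.199

3.199


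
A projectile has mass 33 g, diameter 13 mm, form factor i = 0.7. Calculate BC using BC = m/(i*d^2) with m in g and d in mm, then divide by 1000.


BC = m/(i*d^2*1000) = 33/(0.7 * 13^2 * 1000) = 0.000279

0.000279


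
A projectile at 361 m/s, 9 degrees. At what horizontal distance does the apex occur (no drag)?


R = v0^2*sin(2*theta)/g = 361^2*sin(2*9°)/9.81 = 4105.14 m
apex_dist = R/2 = 4105.14/2 = 2053 m

2053 m


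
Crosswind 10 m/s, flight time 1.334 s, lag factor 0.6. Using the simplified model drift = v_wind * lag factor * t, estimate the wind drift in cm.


drift = v_wind * lag * t = 10 * 0.6 * 1.334 = 8.004 m ≈ 800.4 cm

800.4 cm


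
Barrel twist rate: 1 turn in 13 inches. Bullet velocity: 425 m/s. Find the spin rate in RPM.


twist_m = 13*0.0254 = 0.3302 m
spin = v/twist = 425/0.3302 = 1287.099 rev/s
RPM = spin*60 = 1287.099*60 ≈ 77226 RPM

77226 RPM


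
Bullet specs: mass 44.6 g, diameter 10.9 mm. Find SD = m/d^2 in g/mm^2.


SD = m/d^2 = 44.6/10.9^2 = 0.3754 g/mm^2

0.3754 g/mm^2


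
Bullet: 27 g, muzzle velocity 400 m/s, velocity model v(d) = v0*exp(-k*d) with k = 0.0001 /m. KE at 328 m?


v = v0*exp(-k*d) = 400*exp(-0.0001*328) = 387.093 m/s
E = 0.5*m*v^2 = 0.5*0.027*387.093^2 = 2023 J

2023 J


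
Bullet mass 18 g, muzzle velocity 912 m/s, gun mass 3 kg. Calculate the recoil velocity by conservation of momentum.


v_recoil = m_p * v_p / m_gun = 0.018 * 912 / 3 = 5.472 m/s

5.472 m/s


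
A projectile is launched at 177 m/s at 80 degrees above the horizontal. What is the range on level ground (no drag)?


R = v0^2 * sin(2*theta) / g = 177^2 * sin(2*80°) / 9.81 = 1092 m

1092 m


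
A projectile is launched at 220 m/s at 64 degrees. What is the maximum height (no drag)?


H = (v0*sin(theta))^2 / (2g) = (220*sin(64°))^2 / (2*9.81) = 1993 m

1993 m


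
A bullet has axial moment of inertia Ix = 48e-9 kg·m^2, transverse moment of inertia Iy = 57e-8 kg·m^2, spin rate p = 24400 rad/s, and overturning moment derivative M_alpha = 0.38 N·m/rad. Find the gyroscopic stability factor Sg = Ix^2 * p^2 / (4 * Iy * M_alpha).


Sg = Ix^2 * p^2 / (4 * Iy * M_alpha) = (48e-9)^2 * 24400^2 / (4 * 57e-8 * 0.38) = 1.583

1.583


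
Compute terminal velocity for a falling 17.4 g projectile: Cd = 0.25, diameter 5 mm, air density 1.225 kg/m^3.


A = pi*(d/2)^2 = pi*(5/2000)^2 = 1.96350e-05 m^2
vt = sqrt(2mg/(Cd*rho*A)) = sqrt(2*0.0174*9.81/(0.25 * 1.225 * 1.96350e-05)) = 238.3 m/s

238.3 m/s


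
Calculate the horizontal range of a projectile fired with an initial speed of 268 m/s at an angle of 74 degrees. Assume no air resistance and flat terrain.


R = v0^2 * sin(2*theta) / g = 268^2 * sin(2*74°) / 9.81 = 3880 m

3880 m


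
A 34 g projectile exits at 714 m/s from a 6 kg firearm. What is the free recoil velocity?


v_recoil = m_p * v_p / m_gun = 0.034 * 714 / 6 = 4.046 m/s

4.046 m/s


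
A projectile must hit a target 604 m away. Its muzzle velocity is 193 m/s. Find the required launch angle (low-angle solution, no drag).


sin(2*theta) = R*g/v0^2 = 604*9.81/193^2 = 0.159071, theta = arcsin(0.159071)/2 = 4.576°

4.576 degrees


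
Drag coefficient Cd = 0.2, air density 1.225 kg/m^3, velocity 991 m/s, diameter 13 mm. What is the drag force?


A = pi*(d/2)^2 = pi*(13/2000)^2 = 1.32732e-04 m^2
Fd = 0.5*Cd*rho*A*v^2 = 0.5*0.2*1.225*1.32732e-04*991^2 = 15.97 N

15.97 N


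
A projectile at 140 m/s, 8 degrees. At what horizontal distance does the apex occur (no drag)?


R = v0^2*sin(2*theta)/g = 140^2*sin(2*8°)/9.81 = 550.713 m
apex_dist = R/2 = 550.713/2 = 275.4 m

275.4 m


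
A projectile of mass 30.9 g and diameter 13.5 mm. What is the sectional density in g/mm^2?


SD = m/d^2 = 30.9/13.5^2 = 0.1695 g/mm^2

0.1695 g/mm^2


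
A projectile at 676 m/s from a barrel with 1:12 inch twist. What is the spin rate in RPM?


twist_m = 12*0.0254 = 0.3048 m
spin = v/twist = 676/0.3048 = 2217.848 rev/s
RPM = spin*60 = 2217.848*60 ≈ 133071 RPM

133071 RPM


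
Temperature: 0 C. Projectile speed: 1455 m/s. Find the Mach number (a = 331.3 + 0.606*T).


a = 331.3 + 0.606*(0) = 331.3 m/s
M = v/a = 1455/331.3 = 4.392

4.392


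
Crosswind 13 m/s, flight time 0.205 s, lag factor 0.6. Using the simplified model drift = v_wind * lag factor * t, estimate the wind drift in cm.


drift = v_wind * lag * t = 13 * 0.6 * 0.205 = 1.599 m ≈ 159.9 cm

159.9 cm


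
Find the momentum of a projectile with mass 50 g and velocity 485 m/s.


p = m*v = 0.05*485 = 24.25 kg·m/s

24.25 kg·m/s


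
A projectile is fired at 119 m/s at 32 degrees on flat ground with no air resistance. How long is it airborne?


T = 2*v0*sin(theta)/g = 2*119*sin(32°)/9.81 = 12.86 s

12.86 s


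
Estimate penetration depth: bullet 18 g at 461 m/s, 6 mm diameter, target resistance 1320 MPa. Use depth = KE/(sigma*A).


A = pi*(d/2)^2 = pi*(6/2)^2 = 28.2743 mm^2
E = 0.5*m*v^2 = 0.5*0.018*461^2 = 1912.69 J
depth = E/(sigma*A) = 1912.69 J / (1320 MPa * 28.2743 mm^2) = 1912.69/(1320 * 28.2743) m = 0.0512481 m ≈ 51.25 mm

51.25 mm


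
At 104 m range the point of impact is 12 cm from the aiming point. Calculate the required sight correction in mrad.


1 mrad subtends 1 cm per 10 m of range, so adj = error_cm / (dist_m / 10) = 12 / (104/10) = 1.154 mrad

1.154 mrad


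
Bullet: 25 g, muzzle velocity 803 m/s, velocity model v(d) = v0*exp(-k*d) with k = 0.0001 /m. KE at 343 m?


v = v0*exp(-k*d) = 803*exp(-0.0001*343) = 775.924 m/s
E = 0.5*m*v^2 = 0.5*0.025*775.924^2 = 7526 J

7526 J


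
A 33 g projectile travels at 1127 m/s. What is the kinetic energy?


E = 0.5*m*v^2 = 0.5*0.033*1127^2 = 20957 J

20957 J


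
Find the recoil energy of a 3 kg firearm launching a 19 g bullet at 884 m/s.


v_r = m_p*v_p/m_gun = 0.019*884/3 = 5.59867 m/s, E_r = 0.5*m_gun*v_r^2 = 0.5*3*5.59867^2 = 47.02 J

47.02 J


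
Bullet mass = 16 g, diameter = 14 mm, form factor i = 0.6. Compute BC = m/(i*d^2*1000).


BC = m/(i*d^2*1000) = 16/(0.6 * 14^2 * 1000) = 0.0001361

0.0001361


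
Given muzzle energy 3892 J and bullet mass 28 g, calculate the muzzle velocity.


v = sqrt(2*E/m) = sqrt(2*3892/0.028) = 527.3 m/s

527.3 m/s


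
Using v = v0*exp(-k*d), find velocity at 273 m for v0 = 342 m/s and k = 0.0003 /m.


v = v0*exp(-k*d) = 342*exp(-0.0003*273) = 315.1 m/s

315.1 m/s


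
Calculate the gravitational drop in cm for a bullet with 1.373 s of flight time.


drop = 0.5*g*t^2 = 0.5*9.81*1.373^2 = 9.24656 m ≈ 924.7 cm

924.7 cm


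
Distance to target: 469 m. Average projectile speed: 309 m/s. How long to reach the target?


t = d/v = 469/309 = 1.518 s

1.518 s


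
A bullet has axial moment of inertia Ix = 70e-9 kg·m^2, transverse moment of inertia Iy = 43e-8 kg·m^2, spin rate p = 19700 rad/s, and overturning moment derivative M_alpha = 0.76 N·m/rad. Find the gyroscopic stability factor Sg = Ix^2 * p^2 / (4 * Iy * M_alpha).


Sg = Ix^2 * p^2 / (4 * Iy * M_alpha) = (70e-9)^2 * 19700^2 / (4 * 43e-8 * 0.76) = 1.455

1.455


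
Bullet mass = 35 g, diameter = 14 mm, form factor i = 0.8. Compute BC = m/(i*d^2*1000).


BC = m/(i*d^2*1000) = 35/(0.8 * 14^2 * 1000) = 0.0002232

0.0002232


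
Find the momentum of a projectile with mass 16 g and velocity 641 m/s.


p = m*v = 0.016*641 = 10.26 kg·m/s

10.26 kg·m/s


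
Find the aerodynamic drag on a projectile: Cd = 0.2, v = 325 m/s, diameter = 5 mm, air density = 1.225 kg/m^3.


A = pi*(d/2)^2 = pi*(5/2000)^2 = 1.96350e-05 m^2
Fd = 0.5*Cd*rho*A*v^2 = 0.5*0.2*1.225*1.96350e-05*325^2 = 0.2541 N

0.2541 N


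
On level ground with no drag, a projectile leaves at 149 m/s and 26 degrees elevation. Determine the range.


R = v0^2 * sin(2*theta) / g = 149^2 * sin(2*26°) / 9.81 = 1783 m

1783 m


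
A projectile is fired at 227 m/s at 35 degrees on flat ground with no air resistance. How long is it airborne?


T = 2*v0*sin(theta)/g = 2*227*sin(35°)/9.81 = 26.54 s

26.54 s


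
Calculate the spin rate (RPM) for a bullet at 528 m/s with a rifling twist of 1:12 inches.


twist_m = 12*0.0254 = 0.3048 m
spin = v/twist = 528/0.3048 = 1732.283 rev/s
RPM = spin*60 = 1732.283*60 ≈ 103937 RPM

103937 RPM


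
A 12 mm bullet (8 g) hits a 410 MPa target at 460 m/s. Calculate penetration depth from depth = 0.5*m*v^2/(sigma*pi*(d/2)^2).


A = pi*(d/2)^2 = pi*(12/2)^2 = 113.097 mm^2
E = 0.5*m*v^2 = 0.5*0.008*460^2 = 846.4 J
depth = E/(sigma*A) = 846.4 J / (410 MPa * 113.097 mm^2) = 846.4/(410 * 113.097) m = 0.0182532 m ≈ 18.25 mm

18.25 mm


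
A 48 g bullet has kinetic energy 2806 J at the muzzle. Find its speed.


v = sqrt(2*E/m) = sqrt(2*2806/0.048) = 341.9 m/s

341.9 m/s


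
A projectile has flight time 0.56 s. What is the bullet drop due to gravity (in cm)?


drop = 0.5*g*t^2 = 0.5*9.81*0.56^2 = 1.53821 m ≈ 153.8 cm

153.8 cm


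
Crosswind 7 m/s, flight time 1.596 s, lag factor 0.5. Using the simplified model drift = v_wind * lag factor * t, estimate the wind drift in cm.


drift = v_wind * lag * t = 7 * 0.5 * 1.596 = 5.586 m ≈ 558.6 cm

558.6 cm


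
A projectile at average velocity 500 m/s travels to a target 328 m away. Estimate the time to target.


t = d/v = 328/500 = 0.656 s

0.656 s


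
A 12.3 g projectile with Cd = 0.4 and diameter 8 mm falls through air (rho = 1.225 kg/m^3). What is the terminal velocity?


A = pi*(d/2)^2 = pi*(8/2000)^2 = 5.02655e-05 m^2
vt = sqrt(2mg/(Cd*rho*A)) = sqrt(2*0.0123*9.81/(0.4 * 1.225 * 5.02655e-05)) = 98.98 m/s

98.98 m/s


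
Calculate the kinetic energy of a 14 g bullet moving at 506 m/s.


E = 0.5*m*v^2 = 0.5*0.014*506^2 = 1792 J

1792 J


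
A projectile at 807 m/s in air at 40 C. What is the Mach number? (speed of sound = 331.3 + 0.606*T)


a = 331.3 + 0.606*(40) = 355.54 m/s
M = v/a = 807/355.54 = 2.27

2.27


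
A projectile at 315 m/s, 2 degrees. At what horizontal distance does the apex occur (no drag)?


R = v0^2*sin(2*theta)/g = 315^2*sin(2*2°)/9.81 = 705.564 m
apex_dist = R/2 = 705.564/2 = 352.8 m

352.8 m


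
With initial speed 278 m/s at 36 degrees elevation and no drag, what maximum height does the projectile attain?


H = (v0*sin(theta))^2 / (2g) = (278*sin(36°))^2 / (2*9.81) = 1361 m

1361 m


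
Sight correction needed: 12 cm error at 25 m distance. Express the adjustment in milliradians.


1 mrad subtends 1 cm per 10 m of range, so adj = error_cm / (dist_m / 10) = 12 / (25/10) = 4.8 mrad

4.8 mrad


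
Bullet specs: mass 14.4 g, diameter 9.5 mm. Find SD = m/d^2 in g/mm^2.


SD = m/d^2 = 14.4/9.5^2 = 0.1596 g/mm^2

0.1596 g/mm^2


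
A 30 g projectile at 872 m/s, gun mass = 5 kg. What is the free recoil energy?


v_r = m_p*v_p/m_gun = 0.03*872/5 = 5.232 m/s, E_r = 0.5*m_gun*v_r^2 = 0.5*5*5.232^2 = 68.43 J

68.43 J


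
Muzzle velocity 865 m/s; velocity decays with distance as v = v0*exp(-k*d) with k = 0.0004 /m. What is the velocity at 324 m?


v = v0*exp(-k*d) = 865*exp(-0.0004*324) = 759.9 m/s

759.9 m/s


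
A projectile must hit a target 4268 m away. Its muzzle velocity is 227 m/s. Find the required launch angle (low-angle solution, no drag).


sin(2*theta) = R*g/v0^2 = 4268*9.81/227^2 = 0.812534, theta = arcsin(0.812534)/2 = 27.17°

27.17 degrees


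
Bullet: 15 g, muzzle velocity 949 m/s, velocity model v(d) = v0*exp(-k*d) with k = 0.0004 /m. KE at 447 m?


v = v0*exp(-k*d) = 949*exp(-0.0004*447) = 793.623 m/s
E = 0.5*m*v^2 = 0.5*0.015*793.623^2 = 4724 J

4724 J


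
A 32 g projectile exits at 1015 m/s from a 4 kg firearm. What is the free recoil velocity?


v_recoil = m_p * v_p / m_gun = 0.032 * 1015 / 4 = 8.12 m/s

8.12 m/s


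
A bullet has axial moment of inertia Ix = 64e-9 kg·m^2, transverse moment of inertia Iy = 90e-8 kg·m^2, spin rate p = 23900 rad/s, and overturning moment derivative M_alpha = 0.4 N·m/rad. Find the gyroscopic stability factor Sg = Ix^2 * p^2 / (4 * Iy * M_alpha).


Sg = Ix^2 * p^2 / (4 * Iy * M_alpha) = (64e-9)^2 * 23900^2 / (4 * 90e-8 * 0.4) = 1.625

1.625


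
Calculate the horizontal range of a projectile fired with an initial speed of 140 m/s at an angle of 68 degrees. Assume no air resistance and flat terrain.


R = v0^2 * sin(2*theta) / g = 140^2 * sin(2*68°) / 9.81 = 1388 m

1388 m


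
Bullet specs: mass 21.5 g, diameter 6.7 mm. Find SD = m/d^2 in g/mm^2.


SD = m/d^2 = 21.5/6.7^2 = 0.4789 g/mm^2

0.4789 g/mm^2


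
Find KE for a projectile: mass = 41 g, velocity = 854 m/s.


E = 0.5*m*v^2 = 0.5*0.041*854^2 = 14951 J

14951 J


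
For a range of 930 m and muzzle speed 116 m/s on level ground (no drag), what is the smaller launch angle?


sin(2*theta) = R*g/v0^2 = 930*9.81/116^2 = 0.67801, theta = arcsin(0.67801)/2 = 21.34°

21.34 degrees


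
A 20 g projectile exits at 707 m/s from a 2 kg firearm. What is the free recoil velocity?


v_recoil = m_p * v_p / m_gun = 0.02 * 707 / 2 = 7.07 m/s

7.07 m/s


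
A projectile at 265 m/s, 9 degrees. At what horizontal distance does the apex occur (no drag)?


R = v0^2*sin(2*theta)/g = 265^2*sin(2*9°)/9.81 = 2212.1 m
apex_dist = R/2 = 2212.1/2 = 1106 m

1106 m


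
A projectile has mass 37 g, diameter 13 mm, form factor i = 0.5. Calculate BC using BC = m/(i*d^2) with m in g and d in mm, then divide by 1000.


BC = m/(i*d^2*1000) = 37/(0.5 * 13^2 * 1000) = 0.0004379

0.0004379


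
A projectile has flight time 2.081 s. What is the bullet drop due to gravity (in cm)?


drop = 0.5*g*t^2 = 0.5*9.81*2.081^2 = 21.2414 m ≈ 2124 cm

2124 cm


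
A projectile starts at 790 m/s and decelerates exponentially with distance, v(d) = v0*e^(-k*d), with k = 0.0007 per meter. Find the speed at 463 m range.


v = v0*exp(-k*d) = 790*exp(-0.0007*463) = 571.3 m/s

571.3 m/s


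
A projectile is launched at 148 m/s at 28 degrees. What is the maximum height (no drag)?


H = (v0*sin(theta))^2 / (2g) = (148*sin(28°))^2 / (2*9.81) = 246.1 m

246.1 m


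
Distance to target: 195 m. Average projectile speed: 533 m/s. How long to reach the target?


t = d/v = 195/533 = 0.3659 s

0.3659 s


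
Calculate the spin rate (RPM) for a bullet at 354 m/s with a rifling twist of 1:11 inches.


twist_m = 11*0.0254 = 0.2794 m
spin = v/twist = 354/0.2794 = 1267.001 rev/s
RPM = spin*60 = 1267.001*60 ≈ 76020 RPM

76020 RPM


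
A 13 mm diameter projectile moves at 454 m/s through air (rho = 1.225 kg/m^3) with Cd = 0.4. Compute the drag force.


A = pi*(d/2)^2 = pi*(13/2000)^2 = 1.32732e-04 m^2
Fd = 0.5*Cd*rho*A*v^2 = 0.5*0.4*1.225*1.32732e-04*454^2 = 6.703 N

6.703 N


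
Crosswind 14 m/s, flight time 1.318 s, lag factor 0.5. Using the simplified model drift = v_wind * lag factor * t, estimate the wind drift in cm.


drift = v_wind * lag * t = 14 * 0.5 * 1.318 = 9.226 m ≈ 922.6 cm

922.6 cm


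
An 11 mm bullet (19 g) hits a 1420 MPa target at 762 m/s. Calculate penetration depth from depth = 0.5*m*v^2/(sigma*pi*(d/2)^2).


A = pi*(d/2)^2 = pi*(11/2)^2 = 95.0332 mm^2
E = 0.5*m*v^2 = 0.5*0.019*762^2 = 5516.12 J
depth = E/(sigma*A) = 5516.12 J / (1420 MPa * 95.0332 mm^2) = 5516.12/(1420 * 95.0332) m = 0.0408761 m ≈ 40.88 mm

40.88 mm


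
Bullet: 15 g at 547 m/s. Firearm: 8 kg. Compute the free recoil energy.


v_r = m_p*v_p/m_gun = 0.015*547/8 = 1.02563 m/s, E_r = 0.5*m_gun*v_r^2 = 0.5*8*1.02563^2 = 4.208 J

4.208 J


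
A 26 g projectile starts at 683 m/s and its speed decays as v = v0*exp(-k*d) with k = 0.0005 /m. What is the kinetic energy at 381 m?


v = v0*exp(-k*d) = 683*exp(-0.0005*381) = 564.531 m/s
E = 0.5*m*v^2 = 0.5*0.026*564.531^2 = 4143 J

4143 J


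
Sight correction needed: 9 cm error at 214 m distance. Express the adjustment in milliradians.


1 mrad subtends 1 cm per 10 m of range, so adj = error_cm / (dist_m / 10) = 9 / (214/10) = 0.4206 mrad

0.4206 mrad
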